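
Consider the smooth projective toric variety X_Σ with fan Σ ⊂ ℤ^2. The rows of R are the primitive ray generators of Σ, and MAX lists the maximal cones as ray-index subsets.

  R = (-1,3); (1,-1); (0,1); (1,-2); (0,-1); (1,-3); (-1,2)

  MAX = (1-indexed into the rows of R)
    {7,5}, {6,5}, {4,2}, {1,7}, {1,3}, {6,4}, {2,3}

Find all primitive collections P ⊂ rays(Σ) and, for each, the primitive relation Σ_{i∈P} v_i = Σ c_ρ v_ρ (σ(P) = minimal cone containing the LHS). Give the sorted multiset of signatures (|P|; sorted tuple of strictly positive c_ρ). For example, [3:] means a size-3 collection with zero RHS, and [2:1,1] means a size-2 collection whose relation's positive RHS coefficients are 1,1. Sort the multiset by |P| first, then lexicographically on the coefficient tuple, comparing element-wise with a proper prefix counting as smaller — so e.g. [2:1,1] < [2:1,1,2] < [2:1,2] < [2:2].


Minimal non-faces — 14 found among 7 rays, 7 max cones:

  • {1,6}:  v_{1} + v_{6} = 0  ⟹  sig = [2:]
  • {3,5}:  v_{3} + v_{5} = 0  ⟹  sig = [2:]
  • {4,7}:  v_{4} + v_{7} = 0  ⟹  sig = [2:]
  • {1,4}:  v_{1} + v_{4} = v_{3}  ⟹  sig = [2:1]
  • {1,5}:  v_{1} + v_{5} = v_{7}  ⟹  sig = [2:1]
  • {2,5}:  v_{2} + v_{5} = v_{4}  ⟹  sig = [2:1]
  • {2,7}:  v_{2} + v_{7} = v_{3}  ⟹  sig = [2:1]
  • {3,4}:  v_{3} + v_{4} = v_{2}  ⟹  sig = [2:1]
  • {3,6}:  v_{3} + v_{6} = v_{4}  ⟹  sig = [2:1]
  • {3,7}:  v_{3} + v_{7} = v_{1}  ⟹  sig = [2:1]
  • {4,5}:  v_{4} + v_{5} = v_{6}  ⟹  sig = [2:1]
  • {6,7}:  v_{6} + v_{7} = v_{5}  ⟹  sig = [2:1]
  • {1,2}:  v_{1} + v_{2} = 2·v_{3}  ⟹  sig = [2:2]
  • {2,6}:  v_{2} + v_{6} = 2·v_{4}  ⟹  sig = [2:2]

Sorted signature multiset PRS(X):
{ [2:] ×3,  [2:1] ×9,  [2:2] ×2 }


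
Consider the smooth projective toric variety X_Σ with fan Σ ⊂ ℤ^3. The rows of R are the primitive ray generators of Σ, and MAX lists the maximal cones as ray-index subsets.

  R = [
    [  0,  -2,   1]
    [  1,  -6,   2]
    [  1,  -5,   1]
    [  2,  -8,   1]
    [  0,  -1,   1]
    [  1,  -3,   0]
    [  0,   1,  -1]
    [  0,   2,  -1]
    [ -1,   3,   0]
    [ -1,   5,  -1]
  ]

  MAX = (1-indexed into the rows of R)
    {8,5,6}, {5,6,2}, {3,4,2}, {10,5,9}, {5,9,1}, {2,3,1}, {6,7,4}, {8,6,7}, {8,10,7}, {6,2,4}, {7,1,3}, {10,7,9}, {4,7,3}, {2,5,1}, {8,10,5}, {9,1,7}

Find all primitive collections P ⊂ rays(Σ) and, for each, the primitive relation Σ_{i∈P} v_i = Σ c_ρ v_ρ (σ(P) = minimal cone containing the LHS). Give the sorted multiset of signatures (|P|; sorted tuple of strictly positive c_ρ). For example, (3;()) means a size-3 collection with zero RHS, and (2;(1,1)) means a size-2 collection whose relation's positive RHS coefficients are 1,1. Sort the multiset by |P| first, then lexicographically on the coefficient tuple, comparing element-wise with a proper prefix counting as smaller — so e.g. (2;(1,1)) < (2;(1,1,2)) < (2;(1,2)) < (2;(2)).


Minimal non-faces — 21 found among 10 rays, 16 max cones:

  P={1,8}:  v_{1} + v_{8} = 0  ⟹  sig = (2;())
  P={3,10}:  v_{3} + v_{10} = 0  ⟹  sig = (2;())
  P={5,7}:  v_{5} + v_{7} = 0  ⟹  sig = (2;())
  P={6,9}:  v_{6} + v_{9} = 0  ⟹  sig = (2;())
  P={1,6}:  v_{1} + v_{6} = v_{3}  ⟹  sig = (2;(1))
  P={1,10}:  v_{1} + v_{10} = v_{9}  ⟹  sig = (2;(1))
  P={2,7}:  v_{2} + v_{7} = v_{3}  ⟹  sig = (2;(1))
  P={2,10}:  v_{2} + v_{10} = v_{5}  ⟹  sig = (2;(1))
  P={3,5}:  v_{3} + v_{5} = v_{2}  ⟹  sig = (2;(1))
  P={3,6}:  v_{3} + v_{6} = v_{4}  ⟹  sig = (2;(1))
  P={3,8}:  v_{3} + v_{8} = v_{6}  ⟹  sig = (2;(1))
  P={3,9}:  v_{3} + v_{9} = v_{1}  ⟹  sig = (2;(1))
  P={4,9}:  v_{4} + v_{9} = v_{3}  ⟹  sig = (2;(1))
  P={4,10}:  v_{4} + v_{10} = v_{6}  ⟹  sig = (2;(1))
  P={6,10}:  v_{6} + v_{10} = v_{8}  ⟹  sig = (2;(1))
  P={8,9}:  v_{8} + v_{9} = v_{10}  ⟹  sig = (2;(1))
  P={2,8}:  v_{2} + v_{8} = v_{5} + v_{6}  ⟹  sig = (2;(1,1))
  P={2,9}:  v_{2} + v_{9} = v_{1} + v_{5}  ⟹  sig = (2;(1,1))
  P={4,5}:  v_{4} + v_{5} = v_{2} + v_{6}  ⟹  sig = (2;(1,1))
  P={1,4}:  v_{1} + v_{4} = 2·v_{3}  ⟹  sig = (2;(2))
  P={4,8}:  v_{4} + v_{8} = 2·v_{6}  ⟹  sig = (2;(2))

Sorted signature multiset PRS(X):
    (2;())
    (2;())
    (2;())
    (2;())
    (2;(1))
    (2;(1))
    (2;(1))
    (2;(1))
    (2;(1))
    (2;(1))
    (2;(1))
    (2;(1))
    (2;(1))
    (2;(1))
    (2;(1))
    (2;(1))
    (2;(1,1))
    (2;(1,1))
    (2;(1,1))
    (2;(2))
    (2;(2))


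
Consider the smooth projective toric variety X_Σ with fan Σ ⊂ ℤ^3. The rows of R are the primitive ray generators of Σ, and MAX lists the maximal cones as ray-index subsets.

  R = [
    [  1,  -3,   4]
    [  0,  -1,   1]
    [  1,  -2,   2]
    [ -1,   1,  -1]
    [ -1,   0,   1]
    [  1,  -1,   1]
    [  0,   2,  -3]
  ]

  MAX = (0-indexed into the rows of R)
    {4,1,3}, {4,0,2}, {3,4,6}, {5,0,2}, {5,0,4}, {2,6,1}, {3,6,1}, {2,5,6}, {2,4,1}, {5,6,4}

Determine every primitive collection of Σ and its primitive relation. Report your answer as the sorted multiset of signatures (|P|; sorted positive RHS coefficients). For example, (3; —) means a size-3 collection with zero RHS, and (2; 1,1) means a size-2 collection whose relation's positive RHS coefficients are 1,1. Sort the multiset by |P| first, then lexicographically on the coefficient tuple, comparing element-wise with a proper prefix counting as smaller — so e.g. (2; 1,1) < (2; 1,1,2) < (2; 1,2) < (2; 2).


|primitive collections| = 9. Relations:

  {3,5}:  v_{3} + v_{5} = 0 ; sig = (2; —)
  {0,6}:  v_{0} + v_{6} = v_{5} ; sig = (2; 1)
  {1,5}:  v_{1} + v_{5} = v_{2} ; sig = (2; 1)
  {2,3}:  v_{2} + v_{3} = v_{1} ; sig = (2; 1)
  {0,3}:  v_{0} + v_{3} = v_{2} + v_{4} ; sig = (2; 1,1)
  {0,1}:  v_{0} + v_{1} = 2·v_{2} + v_{4} ; sig = (2; 1,2)
  {2,4,6}:  v_{2} + v_{4} + v_{6} = 0 ; sig = (3; —)
  {1,4,6}:  v_{1} + v_{4} + v_{6} = v_{3} ; sig = (3; 1)
  {2,4,5}:  v_{2} + v_{4} + v_{5} = v_{0} ; sig = (3; 1)

Sorted signature multiset PRS(X):
{ (2; —),  (2; 1) ×3,  (2; 1,1),  (2; 1,2),  (3; —),  (3; 1) ×2 }


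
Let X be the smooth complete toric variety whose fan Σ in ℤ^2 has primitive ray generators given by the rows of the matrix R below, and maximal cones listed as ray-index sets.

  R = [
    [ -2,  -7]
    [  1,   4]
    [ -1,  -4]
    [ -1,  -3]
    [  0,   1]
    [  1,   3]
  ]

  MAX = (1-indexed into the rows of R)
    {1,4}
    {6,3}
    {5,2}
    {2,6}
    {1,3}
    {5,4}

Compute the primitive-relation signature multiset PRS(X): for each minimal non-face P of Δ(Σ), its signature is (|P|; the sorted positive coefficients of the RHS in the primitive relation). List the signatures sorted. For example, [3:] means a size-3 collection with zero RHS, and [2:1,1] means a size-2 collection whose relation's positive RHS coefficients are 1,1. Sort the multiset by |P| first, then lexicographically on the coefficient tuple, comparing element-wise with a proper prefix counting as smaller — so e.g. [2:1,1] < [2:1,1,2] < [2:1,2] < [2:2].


The 9 primitive collections of Σ (r=6, n=2):

  {2,3}:  v_{2} + v_{3} = 0  so sig = [2:]
  {4,6}:  v_{4} + v_{6} = 0  so sig = [2:]
  {1,2}:  v_{1} + v_{2} = v_{4}  so sig = [2:1]
  {1,6}:  v_{1} + v_{6} = v_{3}  so sig = [2:1]
  {2,4}:  v_{2} + v_{4} = v_{5}  so sig = [2:1]
  {3,4}:  v_{3} + v_{4} = v_{1}  so sig = [2:1]
  {3,5}:  v_{3} + v_{5} = v_{4}  so sig = [2:1]
  {5,6}:  v_{5} + v_{6} = v_{2}  so sig = [2:1]
  {1,5}:  v_{1} + v_{5} = 2·v_{4}  so sig = [2:2]

so the primitive-relation signature multiset is
{ [2:] ×2,  [2:1] ×6,  [2:2] }


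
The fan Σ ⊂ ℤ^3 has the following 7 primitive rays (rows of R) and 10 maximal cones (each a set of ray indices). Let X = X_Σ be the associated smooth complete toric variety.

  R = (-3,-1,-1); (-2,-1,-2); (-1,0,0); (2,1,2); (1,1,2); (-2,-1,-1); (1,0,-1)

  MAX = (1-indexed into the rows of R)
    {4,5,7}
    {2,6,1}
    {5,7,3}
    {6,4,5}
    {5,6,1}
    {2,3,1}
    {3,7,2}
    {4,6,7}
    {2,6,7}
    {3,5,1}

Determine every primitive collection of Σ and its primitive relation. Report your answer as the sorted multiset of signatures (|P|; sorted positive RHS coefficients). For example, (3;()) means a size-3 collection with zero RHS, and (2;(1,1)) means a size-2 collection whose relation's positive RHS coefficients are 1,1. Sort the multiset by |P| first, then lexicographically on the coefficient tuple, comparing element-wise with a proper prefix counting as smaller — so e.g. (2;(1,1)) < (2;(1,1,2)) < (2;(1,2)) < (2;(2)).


Primitive collections (7):

  P={2,4}:  v_{2} + v_{4} = 0 — sig = (2;())
  P={1,7}:  v_{1} + v_{7} = v_{2} — sig = (2;(1))
  P={2,5}:  v_{2} + v_{5} = v_{3} — sig = (2;(1))
  P={3,4}:  v_{3} + v_{4} = v_{5} — sig = (2;(1))
  P={3,6}:  v_{3} + v_{6} = v_{1} — sig = (2;(1))
  P={1,4}:  v_{1} + v_{4} = v_{5} + v_{6} — sig = (2;(1,1))
  P={5,6,7}:  v_{5} + v_{6} + v_{7} = 0 — sig = (3;())

so the primitive-relation signature multiset is
    |P|=2: 6 collections, coeffs (), (1), (1), (1), (1), (1,1)
    |P|=3: 1 collection, coeffs ()


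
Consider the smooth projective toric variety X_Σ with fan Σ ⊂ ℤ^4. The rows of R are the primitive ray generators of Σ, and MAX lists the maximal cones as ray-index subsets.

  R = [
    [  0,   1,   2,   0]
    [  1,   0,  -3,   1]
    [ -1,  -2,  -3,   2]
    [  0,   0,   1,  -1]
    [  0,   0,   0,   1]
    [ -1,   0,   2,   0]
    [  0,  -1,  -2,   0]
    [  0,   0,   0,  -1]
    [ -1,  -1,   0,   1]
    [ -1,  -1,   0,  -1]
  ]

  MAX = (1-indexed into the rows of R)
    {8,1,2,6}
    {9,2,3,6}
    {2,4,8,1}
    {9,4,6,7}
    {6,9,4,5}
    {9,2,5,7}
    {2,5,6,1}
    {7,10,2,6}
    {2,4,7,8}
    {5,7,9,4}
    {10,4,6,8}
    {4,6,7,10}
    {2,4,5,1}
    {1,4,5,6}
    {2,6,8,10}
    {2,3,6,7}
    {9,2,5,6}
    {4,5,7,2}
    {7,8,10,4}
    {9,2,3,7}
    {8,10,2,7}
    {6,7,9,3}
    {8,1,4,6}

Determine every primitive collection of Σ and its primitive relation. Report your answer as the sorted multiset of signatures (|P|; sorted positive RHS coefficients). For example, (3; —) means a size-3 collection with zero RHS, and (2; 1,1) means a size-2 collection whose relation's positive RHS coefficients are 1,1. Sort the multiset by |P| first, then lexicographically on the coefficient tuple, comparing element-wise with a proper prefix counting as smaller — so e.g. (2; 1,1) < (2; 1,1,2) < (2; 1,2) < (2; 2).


Σ has 18 primitive collections:

  P={1,7}:  v_{1} + v_{7} = 0 — sig = (2; —)
  P={5,8}:  v_{5} + v_{8} = 0 — sig = (2; —)
  P={1,9}:  v_{1} + v_{9} = v_{5} + v_{6} — sig = (2; 1,1)
  P={1,10}:  v_{1} + v_{10} = v_{6} + v_{8} — sig = (2; 1,1)
  P={3,4}:  v_{3} + v_{4} = v_{7} + v_{9} — sig = (2; 1,1)
  P={5,10}:  v_{5} + v_{10} = v_{6} + v_{7} — sig = (2; 1,1)
  P={8,9}:  v_{8} + v_{9} = v_{6} + v_{7} — sig = (2; 1,1)
  P={1,3}:  v_{1} + v_{3} = v_{2} + v_{6} + v_{9} — sig = (2; 1,1,1)
  P={3,5}:  v_{3} + v_{5} = v_{2} + 2·v_{9} — sig = (2; 1,2)
  P={3,8}:  v_{3} + v_{8} = v_{2} + 2·v_{6} + 2·v_{7} — sig = (2; 1,2,2)
  P={3,10}:  v_{3} + v_{10} = v_{2} + 3·v_{6} + 3·v_{7} — sig = (2; 1,3,3)
  P={9,10}:  v_{9} + v_{10} = 2·v_{6} + 2·v_{7} — sig = (2; 2,2)
  P={2,4,6}:  v_{2} + v_{4} + v_{6} = 0 — sig = (3; —)
  P={5,6,7}:  v_{5} + v_{6} + v_{7} = v_{9} — sig = (3; 1)
  P={6,7,8}:  v_{6} + v_{7} + v_{8} = v_{10} — sig = (3; 1)
  P={2,4,9}:  v_{2} + v_{4} + v_{9} = v_{5} + v_{7} — sig = (3; 1,1)
  P={2,4,10}:  v_{2} + v_{4} + v_{10} = v_{7} + v_{8} — sig = (3; 1,1)
  P={2,6,7,9}:  v_{2} + v_{6} + v_{7} + v_{9} = v_{3} — sig = (4; 1)

so the primitive-relation signature multiset is
    |P|=2: 12 collections, coeffs (), (), (1,1), (1,1), (1,1), (1,1), (1,1), (1,1,1), (1,2), (1,2,2), (1,3,3), (2,2)
    |P|=3: 5 collections, coeffs (), (1), (1), (1,1), (1,1)
    |P|=4: 1 collection, coeffs (1)


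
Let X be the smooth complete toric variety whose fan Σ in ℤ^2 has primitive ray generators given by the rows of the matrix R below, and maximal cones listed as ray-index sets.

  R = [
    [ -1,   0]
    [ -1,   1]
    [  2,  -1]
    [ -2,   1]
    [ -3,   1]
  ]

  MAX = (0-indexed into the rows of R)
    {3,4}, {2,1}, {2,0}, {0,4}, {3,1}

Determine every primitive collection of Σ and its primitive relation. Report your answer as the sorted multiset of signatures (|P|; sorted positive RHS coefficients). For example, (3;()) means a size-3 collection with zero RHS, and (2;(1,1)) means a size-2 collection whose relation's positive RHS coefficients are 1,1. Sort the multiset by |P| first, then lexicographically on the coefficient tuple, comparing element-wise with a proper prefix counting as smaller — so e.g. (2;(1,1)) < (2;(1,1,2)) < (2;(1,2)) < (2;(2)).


|primitive collections| = 5. Relations:

  P = {2,3}:  v_{2} + v_{3} = 0  so sig = (2;())
  P = {0,1}:  v_{0} + v_{1} = v_{3}  so sig = (2;(1))
  P = {0,3}:  v_{0} + v_{3} = v_{4}  so sig = (2;(1))
  P = {2,4}:  v_{2} + v_{4} = v_{0}  so sig = (2;(1))
  P = {1,4}:  v_{1} + v_{4} = 2·v_{3}  so sig = (2;(2))

Signatures (|P|; sorted positive RHS coefficients), sorted:
    (2;())
    (2;(1))
    (2;(1))
    (2;(1))
    (2;(2))


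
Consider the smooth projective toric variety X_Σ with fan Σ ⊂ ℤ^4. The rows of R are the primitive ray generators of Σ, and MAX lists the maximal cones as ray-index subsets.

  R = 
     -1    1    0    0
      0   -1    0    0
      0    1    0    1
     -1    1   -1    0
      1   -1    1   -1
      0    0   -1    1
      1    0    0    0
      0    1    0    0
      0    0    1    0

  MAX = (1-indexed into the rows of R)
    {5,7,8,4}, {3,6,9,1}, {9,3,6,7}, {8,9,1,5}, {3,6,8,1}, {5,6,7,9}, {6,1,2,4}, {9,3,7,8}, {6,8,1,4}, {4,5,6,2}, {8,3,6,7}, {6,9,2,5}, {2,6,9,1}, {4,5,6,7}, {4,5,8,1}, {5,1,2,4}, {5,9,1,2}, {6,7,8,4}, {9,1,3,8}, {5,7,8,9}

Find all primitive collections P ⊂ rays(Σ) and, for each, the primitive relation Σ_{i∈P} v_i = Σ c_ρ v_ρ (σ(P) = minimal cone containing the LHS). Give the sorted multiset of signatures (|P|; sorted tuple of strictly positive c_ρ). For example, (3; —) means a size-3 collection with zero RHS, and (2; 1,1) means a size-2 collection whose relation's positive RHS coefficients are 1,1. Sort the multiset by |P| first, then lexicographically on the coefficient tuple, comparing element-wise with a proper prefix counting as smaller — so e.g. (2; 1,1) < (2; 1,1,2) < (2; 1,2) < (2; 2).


Primitive collections (10):

  P={2,8}:  v_{2} + v_{8} = 0  ⟹  sig = (2; —)
  P={1,7}:  v_{1} + v_{7} = v_{8}  ⟹  sig = (2; 1)
  P={4,9}:  v_{4} + v_{9} = v_{1}  ⟹  sig = (2; 1)
  P={2,3}:  v_{2} + v_{3} = v_{6} + v_{9}  ⟹  sig = (2; 1,1)
  P={2,7}:  v_{2} + v_{7} = v_{5} + v_{6}  ⟹  sig = (2; 1,1)
  P={3,5}:  v_{3} + v_{5} = v_{7} + v_{9}  ⟹  sig = (2; 1,1)
  P={3,4}:  v_{3} + v_{4} = v_{1} + v_{6} + v_{8}  ⟹  sig = (2; 1,1,1)
  P={1,5,6}:  v_{1} + v_{5} + v_{6} = 0  ⟹  sig = (3; —)
  P={5,6,8}:  v_{5} + v_{6} + v_{8} = v_{7}  ⟹  sig = (3; 1)
  P={6,8,9}:  v_{6} + v_{8} + v_{9} = v_{3}  ⟹  sig = (3; 1)

Sorted signature multiset PRS(X):
    (2; —)
    (2; 1)
    (2; 1)
    (2; 1,1)
    (2; 1,1)
    (2; 1,1)
    (2; 1,1,1)
    (3; —)
    (3; 1)
    (3; 1)


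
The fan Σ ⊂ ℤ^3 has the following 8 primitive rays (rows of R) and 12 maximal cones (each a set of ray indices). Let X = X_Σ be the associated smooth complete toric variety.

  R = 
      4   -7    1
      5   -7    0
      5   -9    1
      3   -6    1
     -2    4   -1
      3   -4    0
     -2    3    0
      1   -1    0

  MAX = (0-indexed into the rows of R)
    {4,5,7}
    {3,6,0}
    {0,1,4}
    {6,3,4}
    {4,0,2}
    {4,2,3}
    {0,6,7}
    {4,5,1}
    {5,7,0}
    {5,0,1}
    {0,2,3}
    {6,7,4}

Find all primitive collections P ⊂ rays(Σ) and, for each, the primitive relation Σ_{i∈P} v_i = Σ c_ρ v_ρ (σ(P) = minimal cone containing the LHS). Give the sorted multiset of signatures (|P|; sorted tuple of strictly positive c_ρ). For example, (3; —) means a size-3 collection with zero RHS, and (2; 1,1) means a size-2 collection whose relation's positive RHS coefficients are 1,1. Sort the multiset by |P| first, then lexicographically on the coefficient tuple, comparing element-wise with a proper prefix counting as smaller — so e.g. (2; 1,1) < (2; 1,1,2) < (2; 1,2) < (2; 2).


14 minimal non-faces of Δ(Σ) (on 8 rays):

  {1,6}:  v_{1} + v_{6} = v_{5}  ⟹  sig = (2; 1)
  {2,6}:  v_{2} + v_{6} = v_{3}  ⟹  sig = (2; 1)
  {3,7}:  v_{3} + v_{7} = v_{0}  ⟹  sig = (2; 1)
  {5,6}:  v_{5} + v_{6} = v_{7}  ⟹  sig = (2; 1)
  {2,7}:  v_{2} + v_{7} = 2·v_{0} + v_{4}  ⟹  sig = (2; 1,2)
  {3,5}:  v_{3} + v_{5} = 2·v_{0} + v_{4}  ⟹  sig = (2; 1,2)
  {1,7}:  v_{1} + v_{7} = 2·v_{5}  ⟹  sig = (2; 2)
  {1,3}:  v_{1} + v_{3} = 3·v_{0} + 2·v_{4}  ⟹  sig = (2; 2,3)
  {2,5}:  v_{2} + v_{5} = 3·v_{0} + 2·v_{4}  ⟹  sig = (2; 2,3)
  {1,2}:  v_{1} + v_{2} = 4·v_{0} + 3·v_{4}  ⟹  sig = (2; 3,4)
  {0,4,6}:  v_{0} + v_{4} + v_{6} = 0  ⟹  sig = (3; —)
  {0,3,4}:  v_{0} + v_{3} + v_{4} = v_{2}  ⟹  sig = (3; 1)
  {0,4,5}:  v_{0} + v_{4} + v_{5} = v_{1}  ⟹  sig = (3; 1)
  {0,4,7}:  v_{0} + v_{4} + v_{7} = v_{5}  ⟹  sig = (3; 1)

Hence PRS(X_Σ) =
    (2; 1)
    (2; 1)
    (2; 1)
    (2; 1)
    (2; 1,2)
    (2; 1,2)
    (2; 2)
    (2; 2,3)
    (2; 2,3)
    (2; 3,4)
    (3; —)
    (3; 1)
    (3; 1)
    (3; 1)


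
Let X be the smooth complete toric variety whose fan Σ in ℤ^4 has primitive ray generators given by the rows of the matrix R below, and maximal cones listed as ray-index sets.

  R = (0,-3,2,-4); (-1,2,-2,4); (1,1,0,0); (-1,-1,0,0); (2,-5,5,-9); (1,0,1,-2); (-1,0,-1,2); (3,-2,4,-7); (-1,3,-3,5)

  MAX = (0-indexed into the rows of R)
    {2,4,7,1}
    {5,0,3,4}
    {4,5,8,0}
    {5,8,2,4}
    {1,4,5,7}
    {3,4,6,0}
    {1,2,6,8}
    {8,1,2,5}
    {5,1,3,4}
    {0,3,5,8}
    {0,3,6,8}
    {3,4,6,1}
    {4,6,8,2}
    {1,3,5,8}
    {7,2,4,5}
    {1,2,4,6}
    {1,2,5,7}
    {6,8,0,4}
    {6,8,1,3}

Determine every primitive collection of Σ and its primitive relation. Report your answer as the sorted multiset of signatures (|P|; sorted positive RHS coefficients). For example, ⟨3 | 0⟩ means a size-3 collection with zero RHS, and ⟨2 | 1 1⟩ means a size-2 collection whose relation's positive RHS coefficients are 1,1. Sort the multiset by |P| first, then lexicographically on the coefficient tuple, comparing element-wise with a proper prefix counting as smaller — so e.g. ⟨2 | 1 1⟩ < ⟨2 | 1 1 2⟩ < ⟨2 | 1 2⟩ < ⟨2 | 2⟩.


Σ has 11 primitive collections:

  P = {2,3}:  v_{2} + v_{3} = 0  ⇒ sig = ⟨2 | 0⟩
  P = {5,6}:  v_{5} + v_{6} = 0  ⇒ sig = ⟨2 | 0⟩
  P = {0,1}:  v_{0} + v_{1} = v_{3}  ⇒ sig = ⟨2 | 1⟩
  P = {0,2}:  v_{0} + v_{2} = v_{4} + v_{8}  ⇒ sig = ⟨2 | 1 1⟩
  P = {0,7}:  v_{0} + v_{7} = v_{4} + v_{5}  ⇒ sig = ⟨2 | 1 1⟩
  P = {7,8}:  v_{7} + v_{8} = v_{2} + v_{5}  ⇒ sig = ⟨2 | 1 1⟩
  P = {3,7}:  v_{3} + v_{7} = v_{1} + v_{4} + v_{5}  ⇒ sig = ⟨2 | 1 1 1⟩
  P = {6,7}:  v_{6} + v_{7} = v_{1} + v_{2} + v_{4}  ⇒ sig = ⟨2 | 1 1 1⟩
  P = {1,4,8}:  v_{1} + v_{4} + v_{8} = 0  ⇒ sig = ⟨3 | 0⟩
  P = {3,4,8}:  v_{3} + v_{4} + v_{8} = v_{0}  ⇒ sig = ⟨3 | 1⟩
  P = {1,2,4,5}:  v_{1} + v_{2} + v_{4} + v_{5} = v_{7}  ⇒ sig = ⟨4 | 1⟩

Hence PRS(X_Σ) =
{ ⟨2 | 0⟩ ×2,  ⟨2 | 1⟩,  ⟨2 | 1 1⟩ ×3,  ⟨2 | 1 1 1⟩ ×2,  ⟨3 | 0⟩,  ⟨3 | 1⟩,  ⟨4 | 1⟩ }


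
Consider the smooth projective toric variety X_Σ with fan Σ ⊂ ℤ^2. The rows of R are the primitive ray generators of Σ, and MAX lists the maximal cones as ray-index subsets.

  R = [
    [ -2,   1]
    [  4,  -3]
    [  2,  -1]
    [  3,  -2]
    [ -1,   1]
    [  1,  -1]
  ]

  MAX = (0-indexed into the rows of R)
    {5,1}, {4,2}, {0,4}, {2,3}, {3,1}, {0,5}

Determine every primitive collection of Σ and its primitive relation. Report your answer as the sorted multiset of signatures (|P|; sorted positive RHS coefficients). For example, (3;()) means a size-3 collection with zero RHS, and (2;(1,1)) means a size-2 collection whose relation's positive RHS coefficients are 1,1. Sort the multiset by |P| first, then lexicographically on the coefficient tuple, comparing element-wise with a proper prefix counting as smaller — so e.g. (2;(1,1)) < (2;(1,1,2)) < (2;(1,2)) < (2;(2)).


|primitive collections| = 9. Relations:

  P={0,2}:  v_{0} + v_{2} = 0 ; sig = (2;())
  P={4,5}:  v_{4} + v_{5} = 0 ; sig = (2;())
  P={0,3}:  v_{0} + v_{3} = v_{5} ; sig = (2;(1))
  P={1,4}:  v_{1} + v_{4} = v_{3} ; sig = (2;(1))
  P={2,5}:  v_{2} + v_{5} = v_{3} ; sig = (2;(1))
  P={3,4}:  v_{3} + v_{4} = v_{2} ; sig = (2;(1))
  P={3,5}:  v_{3} + v_{5} = v_{1} ; sig = (2;(1))
  P={0,1}:  v_{0} + v_{1} = 2·v_{5} ; sig = (2;(2))
  P={1,2}:  v_{1} + v_{2} = 2·v_{3} ; sig = (2;(2))

Sorted signature multiset PRS(X):
{ (2;()) ×2,  (2;(1)) ×5,  (2;(2)) ×2 }


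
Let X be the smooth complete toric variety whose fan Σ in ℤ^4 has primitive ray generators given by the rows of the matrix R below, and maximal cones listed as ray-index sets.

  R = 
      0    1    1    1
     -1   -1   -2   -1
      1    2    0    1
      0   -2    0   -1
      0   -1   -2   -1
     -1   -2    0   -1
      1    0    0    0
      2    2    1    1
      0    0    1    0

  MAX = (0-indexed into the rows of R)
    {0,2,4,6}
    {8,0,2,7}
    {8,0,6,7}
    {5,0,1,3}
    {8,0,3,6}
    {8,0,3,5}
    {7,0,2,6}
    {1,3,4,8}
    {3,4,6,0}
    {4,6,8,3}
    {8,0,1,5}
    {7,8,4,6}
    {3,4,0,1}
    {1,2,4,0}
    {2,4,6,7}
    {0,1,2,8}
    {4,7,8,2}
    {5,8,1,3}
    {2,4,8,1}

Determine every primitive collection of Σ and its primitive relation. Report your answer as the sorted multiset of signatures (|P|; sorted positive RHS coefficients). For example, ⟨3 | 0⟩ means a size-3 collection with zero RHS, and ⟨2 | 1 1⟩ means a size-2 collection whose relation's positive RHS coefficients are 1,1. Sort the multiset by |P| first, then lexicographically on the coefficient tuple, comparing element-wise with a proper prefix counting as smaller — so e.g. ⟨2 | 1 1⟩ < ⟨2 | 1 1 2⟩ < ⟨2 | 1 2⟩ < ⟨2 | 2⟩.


Δ(Σ) — 9 vertices, 12 min non-faces:

  {2,5}:  v_{2} + v_{5} = 0  →  sig = ⟨2 | 0⟩
  {1,6}:  v_{1} + v_{6} = v_{4}  →  sig = ⟨2 | 1⟩
  {2,3}:  v_{2} + v_{3} = v_{6}  →  sig = ⟨2 | 1⟩
  {5,6}:  v_{5} + v_{6} = v_{3}  →  sig = ⟨2 | 1⟩
  {4,5}:  v_{4} + v_{5} = v_{1} + v_{3}  →  sig = ⟨2 | 1 1⟩
  {5,7}:  v_{5} + v_{7} = v_{6} + v_{8}  →  sig = ⟨2 | 1 1⟩
  {1,7}:  v_{1} + v_{7} = v_{2} + v_{4} + v_{8}  →  sig = ⟨2 | 1 1 1⟩
  {3,7}:  v_{3} + v_{7} = 2·v_{6} + v_{8}  →  sig = ⟨2 | 1 2⟩
  {0,4,8}:  v_{0} + v_{4} + v_{8} = 0  →  sig = ⟨3 | 0⟩
  {2,6,8}:  v_{2} + v_{6} + v_{8} = v_{7}  →  sig = ⟨3 | 1⟩
  {0,4,7}:  v_{0} + v_{4} + v_{7} = v_{2} + v_{6}  →  sig = ⟨3 | 1 1⟩
  {0,1,3,8}:  v_{0} + v_{1} + v_{3} + v_{8} = v_{5}  →  sig = ⟨4 | 1⟩

Hence PRS(X_Σ) =
    |P|=2: 8 collections, coeffs (), (1), (1), (1), (1,1), (1,1), (1,1,1), (1,2)
    |P|=3: 3 collections, coeffs (), (1), (1,1)
    |P|=4: 1 collection, coeffs (1)


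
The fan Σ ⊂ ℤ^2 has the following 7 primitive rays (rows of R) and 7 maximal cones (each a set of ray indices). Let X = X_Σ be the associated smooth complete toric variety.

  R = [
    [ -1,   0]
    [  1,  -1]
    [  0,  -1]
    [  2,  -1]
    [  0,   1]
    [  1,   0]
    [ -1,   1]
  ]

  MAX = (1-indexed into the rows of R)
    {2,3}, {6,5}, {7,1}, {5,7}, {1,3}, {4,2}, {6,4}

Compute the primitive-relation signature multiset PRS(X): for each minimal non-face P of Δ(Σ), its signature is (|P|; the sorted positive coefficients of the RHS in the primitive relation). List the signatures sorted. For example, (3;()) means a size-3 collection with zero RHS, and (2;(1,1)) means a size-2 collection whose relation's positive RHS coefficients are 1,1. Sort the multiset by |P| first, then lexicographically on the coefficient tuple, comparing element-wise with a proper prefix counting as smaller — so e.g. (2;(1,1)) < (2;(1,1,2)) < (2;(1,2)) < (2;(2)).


14 collections generate NE(X_Σ); each relation:

  {1,6}:  v_{1} + v_{6} = 0 — sig = (2;())
  {2,7}:  v_{2} + v_{7} = 0 — sig = (2;())
  {3,5}:  v_{3} + v_{5} = 0 — sig = (2;())
  {1,2}:  v_{1} + v_{2} = v_{3} — sig = (2;(1))
  {1,4}:  v_{1} + v_{4} = v_{2} — sig = (2;(1))
  {1,5}:  v_{1} + v_{5} = v_{7} — sig = (2;(1))
  {2,5}:  v_{2} + v_{5} = v_{6} — sig = (2;(1))
  {2,6}:  v_{2} + v_{6} = v_{4} — sig = (2;(1))
  {3,6}:  v_{3} + v_{6} = v_{2} — sig = (2;(1))
  {3,7}:  v_{3} + v_{7} = v_{1} — sig = (2;(1))
  {4,7}:  v_{4} + v_{7} = v_{6} — sig = (2;(1))
  {6,7}:  v_{6} + v_{7} = v_{5} — sig = (2;(1))
  {3,4}:  v_{3} + v_{4} = 2·v_{2} — sig = (2;(2))
  {4,5}:  v_{4} + v_{5} = 2·v_{6} — sig = (2;(2))

Hence PRS(X_Σ) =
{ (2;()) ×3,  (2;(1)) ×9,  (2;(2)) ×2 }


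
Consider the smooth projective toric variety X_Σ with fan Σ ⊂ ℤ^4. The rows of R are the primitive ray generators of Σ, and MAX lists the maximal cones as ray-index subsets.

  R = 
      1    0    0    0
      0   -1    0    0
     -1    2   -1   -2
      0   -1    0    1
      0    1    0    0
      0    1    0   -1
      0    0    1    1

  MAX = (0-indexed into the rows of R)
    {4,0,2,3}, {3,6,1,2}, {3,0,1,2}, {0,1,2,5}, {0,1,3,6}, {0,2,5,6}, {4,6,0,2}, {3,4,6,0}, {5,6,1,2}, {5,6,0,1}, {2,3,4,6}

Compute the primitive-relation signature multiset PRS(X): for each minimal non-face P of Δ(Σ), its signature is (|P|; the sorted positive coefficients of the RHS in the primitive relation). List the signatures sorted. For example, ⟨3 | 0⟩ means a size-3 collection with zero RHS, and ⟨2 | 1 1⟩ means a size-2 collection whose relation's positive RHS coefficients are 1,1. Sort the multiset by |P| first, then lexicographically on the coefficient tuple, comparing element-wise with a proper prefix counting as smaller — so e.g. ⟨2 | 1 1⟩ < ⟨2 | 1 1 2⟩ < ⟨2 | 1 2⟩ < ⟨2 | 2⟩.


5 minimal non-faces of Δ(Σ) (on 7 rays):

  P={1,4}:  v_{1} + v_{4} = 0  ⇒ sig = ⟨2 | 0⟩
  P={3,5}:  v_{3} + v_{5} = 0  ⇒ sig = ⟨2 | 0⟩
  P={4,5}:  v_{4} + v_{5} = v_{0} + v_{2} + v_{6}  ⇒ sig = ⟨2 | 1 1 1⟩
  P={0,1,2,6}:  v_{0} + v_{1} + v_{2} + v_{6} = v_{5}  ⇒ sig = ⟨4 | 1⟩
  P={0,2,3,6}:  v_{0} + v_{2} + v_{3} + v_{6} = v_{4}  ⇒ sig = ⟨4 | 1⟩

so the primitive-relation signature multiset is
    ⟨2 | 0⟩
    ⟨2 | 0⟩
    ⟨2 | 1 1 1⟩
    ⟨4 | 1⟩
    ⟨4 | 1⟩


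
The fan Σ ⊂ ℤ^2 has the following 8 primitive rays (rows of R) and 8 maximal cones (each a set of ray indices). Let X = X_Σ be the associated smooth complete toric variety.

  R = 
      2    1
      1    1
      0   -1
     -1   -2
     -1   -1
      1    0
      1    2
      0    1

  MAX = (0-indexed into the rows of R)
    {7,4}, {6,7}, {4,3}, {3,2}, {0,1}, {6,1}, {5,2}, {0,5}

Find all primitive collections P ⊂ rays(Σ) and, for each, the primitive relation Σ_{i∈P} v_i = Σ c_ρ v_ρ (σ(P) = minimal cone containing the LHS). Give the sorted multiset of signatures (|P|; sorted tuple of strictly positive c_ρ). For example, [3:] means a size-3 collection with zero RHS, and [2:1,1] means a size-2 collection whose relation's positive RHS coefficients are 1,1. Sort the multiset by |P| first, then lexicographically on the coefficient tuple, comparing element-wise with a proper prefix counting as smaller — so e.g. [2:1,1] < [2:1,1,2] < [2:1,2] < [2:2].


Minimal non-faces — 20 found among 8 rays, 8 max cones:

  {1,4}:  v_{1} + v_{4} = 0  →  sig = [2:]
  {2,7}:  v_{2} + v_{7} = 0  →  sig = [2:]
  {3,6}:  v_{3} + v_{6} = 0  →  sig = [2:]
  {0,4}:  v_{0} + v_{4} = v_{5}  →  sig = [2:1]
  {1,2}:  v_{1} + v_{2} = v_{5}  →  sig = [2:1]
  {1,3}:  v_{1} + v_{3} = v_{2}  →  sig = [2:1]
  {1,5}:  v_{1} + v_{5} = v_{0}  →  sig = [2:1]
  {1,7}:  v_{1} + v_{7} = v_{6}  →  sig = [2:1]
  {2,4}:  v_{2} + v_{4} = v_{3}  →  sig = [2:1]
  {2,6}:  v_{2} + v_{6} = v_{1}  →  sig = [2:1]
  {3,7}:  v_{3} + v_{7} = v_{4}  →  sig = [2:1]
  {4,5}:  v_{4} + v_{5} = v_{2}  →  sig = [2:1]
  {4,6}:  v_{4} + v_{6} = v_{7}  →  sig = [2:1]
  {5,7}:  v_{5} + v_{7} = v_{1}  →  sig = [2:1]
  {0,3}:  v_{0} + v_{3} = v_{2} + v_{5}  →  sig = [2:1,1]
  {0,2}:  v_{0} + v_{2} = 2·v_{5}  →  sig = [2:2]
  {0,7}:  v_{0} + v_{7} = 2·v_{1}  →  sig = [2:2]
  {3,5}:  v_{3} + v_{5} = 2·v_{2}  →  sig = [2:2]
  {5,6}:  v_{5} + v_{6} = 2·v_{1}  →  sig = [2:2]
  {0,6}:  v_{0} + v_{6} = 3·v_{1}  →  sig = [2:3]

Hence PRS(X_Σ) =
[[2:], [2:], [2:], [2:1], [2:1], [2:1], [2:1], [2:1], [2:1], [2:1], [2:1], [2:1], [2:1], [2:1], [2:1,1], [2:2], [2:2], [2:2], [2:2], [2:3]]


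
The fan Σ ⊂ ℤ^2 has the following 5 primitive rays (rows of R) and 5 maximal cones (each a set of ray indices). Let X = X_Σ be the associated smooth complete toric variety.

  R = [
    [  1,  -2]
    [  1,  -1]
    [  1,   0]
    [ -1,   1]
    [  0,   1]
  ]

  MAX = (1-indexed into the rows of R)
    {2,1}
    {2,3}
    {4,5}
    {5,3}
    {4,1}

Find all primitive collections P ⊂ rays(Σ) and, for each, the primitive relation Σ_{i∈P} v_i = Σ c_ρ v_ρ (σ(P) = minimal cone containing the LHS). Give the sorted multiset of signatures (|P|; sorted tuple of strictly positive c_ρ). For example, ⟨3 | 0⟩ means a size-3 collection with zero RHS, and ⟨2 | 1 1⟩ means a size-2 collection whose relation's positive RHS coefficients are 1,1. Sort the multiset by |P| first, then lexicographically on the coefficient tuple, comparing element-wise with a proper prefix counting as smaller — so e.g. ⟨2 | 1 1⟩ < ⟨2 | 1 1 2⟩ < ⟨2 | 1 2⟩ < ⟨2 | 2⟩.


|primitive collections| = 5. Relations:

  P = {2,4}:  v_{2} + v_{4} = 0  →  sig = ⟨2 | 0⟩
  P = {1,5}:  v_{1} + v_{5} = v_{2}  →  sig = ⟨2 | 1⟩
  P = {2,5}:  v_{2} + v_{5} = v_{3}  →  sig = ⟨2 | 1⟩
  P = {3,4}:  v_{3} + v_{4} = v_{5}  →  sig = ⟨2 | 1⟩
  P = {1,3}:  v_{1} + v_{3} = 2·v_{2}  →  sig = ⟨2 | 2⟩

Signatures (|P|; sorted positive RHS coefficients), sorted:
[⟨2 | 0⟩, ⟨2 | 1⟩, ⟨2 | 1⟩, ⟨2 | 1⟩, ⟨2 | 2⟩]


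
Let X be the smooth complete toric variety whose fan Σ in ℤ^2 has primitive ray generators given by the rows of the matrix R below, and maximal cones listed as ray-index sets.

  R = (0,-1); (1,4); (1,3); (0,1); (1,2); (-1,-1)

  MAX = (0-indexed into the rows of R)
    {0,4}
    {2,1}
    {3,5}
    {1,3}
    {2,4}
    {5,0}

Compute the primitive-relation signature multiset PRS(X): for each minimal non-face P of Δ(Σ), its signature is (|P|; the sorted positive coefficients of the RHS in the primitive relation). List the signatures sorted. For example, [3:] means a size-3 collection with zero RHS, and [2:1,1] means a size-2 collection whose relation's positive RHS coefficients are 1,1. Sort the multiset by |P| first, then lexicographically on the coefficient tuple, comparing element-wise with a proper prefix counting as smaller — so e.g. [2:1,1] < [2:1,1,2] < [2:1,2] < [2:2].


The 9 primitive collections of Σ (r=6, n=2):

  • {0,3}:  v_{0} + v_{3} = 0  ⟹  sig = [2:]
  • {0,1}:  v_{0} + v_{1} = v_{2}  ⟹  sig = [2:1]
  • {0,2}:  v_{0} + v_{2} = v_{4}  ⟹  sig = [2:1]
  • {2,3}:  v_{2} + v_{3} = v_{1}  ⟹  sig = [2:1]
  • {3,4}:  v_{3} + v_{4} = v_{2}  ⟹  sig = [2:1]
  • {4,5}:  v_{4} + v_{5} = v_{3}  ⟹  sig = [2:1]
  • {1,4}:  v_{1} + v_{4} = 2·v_{2}  ⟹  sig = [2:2]
  • {2,5}:  v_{2} + v_{5} = 2·v_{3}  ⟹  sig = [2:2]
  • {1,5}:  v_{1} + v_{5} = 3·v_{3}  ⟹  sig = [2:3]

Hence PRS(X_Σ) =
[[2:], [2:1], [2:1], [2:1], [2:1], [2:1], [2:2], [2:2], [2:3]]


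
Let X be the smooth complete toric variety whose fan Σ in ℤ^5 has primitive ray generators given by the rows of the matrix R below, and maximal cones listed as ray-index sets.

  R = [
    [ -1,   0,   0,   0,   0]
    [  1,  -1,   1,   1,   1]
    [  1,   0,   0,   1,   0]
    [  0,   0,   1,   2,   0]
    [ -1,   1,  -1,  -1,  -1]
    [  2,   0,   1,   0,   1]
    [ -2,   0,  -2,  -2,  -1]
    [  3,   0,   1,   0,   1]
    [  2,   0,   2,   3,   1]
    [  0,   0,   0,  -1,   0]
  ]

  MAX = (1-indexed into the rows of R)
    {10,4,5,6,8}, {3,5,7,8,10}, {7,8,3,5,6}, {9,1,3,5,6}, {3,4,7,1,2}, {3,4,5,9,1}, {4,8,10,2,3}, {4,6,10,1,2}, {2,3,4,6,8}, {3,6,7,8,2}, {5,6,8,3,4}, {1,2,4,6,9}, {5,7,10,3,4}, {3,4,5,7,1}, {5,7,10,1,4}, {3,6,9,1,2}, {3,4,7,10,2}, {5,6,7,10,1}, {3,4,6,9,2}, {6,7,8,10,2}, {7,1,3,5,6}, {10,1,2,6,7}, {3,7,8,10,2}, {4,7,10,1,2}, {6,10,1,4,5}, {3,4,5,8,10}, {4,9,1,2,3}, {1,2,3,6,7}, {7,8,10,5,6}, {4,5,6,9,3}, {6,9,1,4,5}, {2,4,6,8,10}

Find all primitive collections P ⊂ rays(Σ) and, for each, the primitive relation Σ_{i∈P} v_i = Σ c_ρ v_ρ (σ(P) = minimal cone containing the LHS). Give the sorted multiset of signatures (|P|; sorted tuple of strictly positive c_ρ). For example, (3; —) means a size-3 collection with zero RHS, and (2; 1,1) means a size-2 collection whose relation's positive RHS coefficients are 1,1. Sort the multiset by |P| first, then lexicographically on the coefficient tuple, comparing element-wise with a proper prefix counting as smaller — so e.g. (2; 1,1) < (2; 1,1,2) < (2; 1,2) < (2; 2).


10 minimal non-faces of Δ(Σ) (on 10 rays):

  P={2,5}:  v_{2} + v_{5} = 0  so sig = (2; —)
  P={1,8}:  v_{1} + v_{8} = v_{6}  so sig = (2; 1)
  P={7,9}:  v_{7} + v_{9} = v_{1} + v_{3}  so sig = (2; 1,1)
  P={9,10}:  v_{9} + v_{10} = v_{4} + v_{6}  so sig = (2; 1,1)
  P={8,9}:  v_{8} + v_{9} = v_{3} + v_{4} + 2·v_{6}  so sig = (2; 1,1,2)
  P={1,3,10}:  v_{1} + v_{3} + v_{10} = 0  so sig = (3; —)
  P={4,6,7}:  v_{4} + v_{6} + v_{7} = 0  so sig = (3; —)
  P={3,6,10}:  v_{3} + v_{6} + v_{10} = v_{8}  so sig = (3; 1)
  P={4,7,8}:  v_{4} + v_{7} + v_{8} = v_{3} + v_{10}  so sig = (3; 1,1)
  P={1,3,4,6}:  v_{1} + v_{3} + v_{4} + v_{6} = v_{9}  so sig = (4; 1)

Hence PRS(X_Σ) =
    |P|=2: 5 collections, coeffs (), (1), (1,1), (1,1), (1,1,2)
    |P|=3: 4 collections, coeffs (), (), (1), (1,1)
    |P|=4: 1 collection, coeffs (1)


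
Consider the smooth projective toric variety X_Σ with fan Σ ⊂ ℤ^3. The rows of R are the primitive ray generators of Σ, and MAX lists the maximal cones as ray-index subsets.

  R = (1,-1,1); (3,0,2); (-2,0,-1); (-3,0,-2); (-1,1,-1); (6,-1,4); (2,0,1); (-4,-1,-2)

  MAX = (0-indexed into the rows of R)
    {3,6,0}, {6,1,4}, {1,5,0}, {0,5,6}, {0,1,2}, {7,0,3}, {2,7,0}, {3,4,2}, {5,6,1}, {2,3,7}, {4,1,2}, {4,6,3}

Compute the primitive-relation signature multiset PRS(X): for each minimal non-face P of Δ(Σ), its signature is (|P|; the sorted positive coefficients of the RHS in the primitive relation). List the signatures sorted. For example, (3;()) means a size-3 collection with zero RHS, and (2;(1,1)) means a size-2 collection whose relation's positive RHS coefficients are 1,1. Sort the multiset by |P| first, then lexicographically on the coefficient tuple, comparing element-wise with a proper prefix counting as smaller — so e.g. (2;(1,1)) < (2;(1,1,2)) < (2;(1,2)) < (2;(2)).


12 collections generate NE(X_Σ); each relation:

  {0,4}:  v_{0} + v_{4} = 0  ⟹  sig = (2;())
  {1,3}:  v_{1} + v_{3} = 0  ⟹  sig = (2;())
  {2,6}:  v_{2} + v_{6} = 0  ⟹  sig = (2;())
  {1,7}:  v_{1} + v_{7} = v_{0} + v_{2}  ⟹  sig = (2;(1,1))
  {2,5}:  v_{2} + v_{5} = v_{0} + v_{1}  ⟹  sig = (2;(1,1))
  {3,5}:  v_{3} + v_{5} = v_{0} + v_{6}  ⟹  sig = (2;(1,1))
  {4,5}:  v_{4} + v_{5} = v_{1} + v_{6}  ⟹  sig = (2;(1,1))
  {4,7}:  v_{4} + v_{7} = v_{2} + v_{3}  ⟹  sig = (2;(1,1))
  {6,7}:  v_{6} + v_{7} = v_{0} + v_{3}  ⟹  sig = (2;(1,1))
  {5,7}:  v_{5} + v_{7} = 2·v_{0}  ⟹  sig = (2;(2))
  {0,1,6}:  v_{0} + v_{1} + v_{6} = v_{5}  ⟹  sig = (3;(1))
  {0,2,3}:  v_{0} + v_{2} + v_{3} = v_{7}  ⟹  sig = (3;(1))

so the primitive-relation signature multiset is
[(2;()), (2;()), (2;()), (2;(1,1)), (2;(1,1)), (2;(1,1)), (2;(1,1)), (2;(1,1)), (2;(1,1)), (2;(2)), (3;(1)), (3;(1))]


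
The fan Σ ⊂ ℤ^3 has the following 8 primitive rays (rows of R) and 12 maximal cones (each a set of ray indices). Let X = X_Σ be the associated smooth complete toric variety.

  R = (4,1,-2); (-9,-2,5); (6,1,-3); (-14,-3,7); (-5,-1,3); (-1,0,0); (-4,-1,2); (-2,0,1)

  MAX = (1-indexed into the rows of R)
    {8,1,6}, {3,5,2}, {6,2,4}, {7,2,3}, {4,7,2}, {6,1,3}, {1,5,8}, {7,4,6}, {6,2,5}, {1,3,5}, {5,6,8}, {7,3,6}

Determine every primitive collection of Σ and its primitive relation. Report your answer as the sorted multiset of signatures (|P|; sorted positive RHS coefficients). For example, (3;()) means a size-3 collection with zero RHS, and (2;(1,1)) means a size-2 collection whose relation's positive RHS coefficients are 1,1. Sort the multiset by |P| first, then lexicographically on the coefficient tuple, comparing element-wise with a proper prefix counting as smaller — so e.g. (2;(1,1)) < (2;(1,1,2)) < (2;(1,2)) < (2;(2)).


Primitive collections (14):

  {1,7}:  v_{1} + v_{7} = 0 ; sig = (2;())
  {1,2}:  v_{1} + v_{2} = v_{5} ; sig = (2;(1))
  {3,8}:  v_{3} + v_{8} = v_{1} ; sig = (2;(1))
  {5,7}:  v_{5} + v_{7} = v_{2} ; sig = (2;(1))
  {1,4}:  v_{1} + v_{4} = v_{2} + v_{6} ; sig = (2;(1,1))
  {7,8}:  v_{7} + v_{8} = v_{5} + v_{6} ; sig = (2;(1,1))
  {4,8}:  v_{4} + v_{8} = v_{2} + v_{5} + 2·v_{6} ; sig = (2;(1,1,2))
  {2,8}:  v_{2} + v_{8} = 2·v_{5} + v_{6} ; sig = (2;(1,2))
  {4,5}:  v_{4} + v_{5} = 2·v_{2} + v_{6} ; sig = (2;(1,2))
  {3,4}:  v_{3} + v_{4} = 2·v_{7} ; sig = (2;(2))
  {3,5,6}:  v_{3} + v_{5} + v_{6} = 0 ; sig = (3;())
  {1,5,6}:  v_{1} + v_{5} + v_{6} = v_{8} ; sig = (3;(1))
  {2,3,6}:  v_{2} + v_{3} + v_{6} = v_{7} ; sig = (3;(1))
  {2,6,7}:  v_{2} + v_{6} + v_{7} = v_{4} ; sig = (3;(1))

Sorted signature multiset PRS(X):
    (2;())
    (2;(1))
    (2;(1))
    (2;(1))
    (2;(1,1))
    (2;(1,1))
    (2;(1,1,2))
    (2;(1,2))
    (2;(1,2))
    (2;(2))
    (3;())
    (3;(1))
    (3;(1))
    (3;(1))


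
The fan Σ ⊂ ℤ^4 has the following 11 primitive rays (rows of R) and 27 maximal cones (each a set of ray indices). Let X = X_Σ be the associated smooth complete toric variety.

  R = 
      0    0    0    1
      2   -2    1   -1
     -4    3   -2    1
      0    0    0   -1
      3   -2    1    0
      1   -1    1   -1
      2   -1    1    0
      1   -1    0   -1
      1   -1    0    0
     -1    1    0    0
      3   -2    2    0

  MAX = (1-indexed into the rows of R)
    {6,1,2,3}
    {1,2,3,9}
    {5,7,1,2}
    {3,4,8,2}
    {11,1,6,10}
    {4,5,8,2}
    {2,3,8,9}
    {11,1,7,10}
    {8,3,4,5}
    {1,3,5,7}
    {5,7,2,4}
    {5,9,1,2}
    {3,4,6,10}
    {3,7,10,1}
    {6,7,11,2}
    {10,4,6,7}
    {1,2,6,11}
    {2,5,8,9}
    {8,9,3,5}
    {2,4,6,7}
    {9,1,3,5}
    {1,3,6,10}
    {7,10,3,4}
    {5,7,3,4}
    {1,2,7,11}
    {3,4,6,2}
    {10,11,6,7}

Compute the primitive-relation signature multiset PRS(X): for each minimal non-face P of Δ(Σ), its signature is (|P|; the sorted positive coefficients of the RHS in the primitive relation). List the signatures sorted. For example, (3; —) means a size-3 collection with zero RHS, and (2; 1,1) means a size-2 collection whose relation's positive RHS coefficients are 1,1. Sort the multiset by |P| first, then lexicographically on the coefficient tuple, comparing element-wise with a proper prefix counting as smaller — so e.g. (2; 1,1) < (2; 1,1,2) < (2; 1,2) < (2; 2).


Minimal non-faces — 21 found among 11 rays, 27 max cones:

  P = {1,4}:  v_{1} + v_{4} = 0 ; sig = (2; —)
  P = {9,10}:  v_{9} + v_{10} = 0 ; sig = (2; —)
  P = {1,8}:  v_{1} + v_{8} = v_{9} ; sig = (2; 1)
  P = {2,10}:  v_{2} + v_{10} = v_{6} ; sig = (2; 1)
  P = {4,9}:  v_{4} + v_{9} = v_{8} ; sig = (2; 1)
  P = {5,10}:  v_{5} + v_{10} = v_{7} ; sig = (2; 1)
  P = {6,9}:  v_{6} + v_{9} = v_{2} ; sig = (2; 1)
  P = {7,9}:  v_{7} + v_{9} = v_{5} ; sig = (2; 1)
  P = {8,10}:  v_{8} + v_{10} = v_{4} ; sig = (2; 1)
  P = {3,11}:  v_{3} + v_{11} = v_{1} + v_{10} ; sig = (2; 1,1)
  P = {4,11}:  v_{4} + v_{11} = v_{6} + v_{7} ; sig = (2; 1,1)
  P = {5,6}:  v_{5} + v_{6} = v_{2} + v_{7} ; sig = (2; 1,1)
  P = {6,8}:  v_{6} + v_{8} = v_{2} + v_{4} ; sig = (2; 1,1)
  P = {7,8}:  v_{7} + v_{8} = v_{4} + v_{5} ; sig = (2; 1,1)
  P = {8,11}:  v_{8} + v_{11} = v_{2} + v_{7} ; sig = (2; 1,1)
  P = {9,11}:  v_{9} + v_{11} = v_{1} + v_{2} + v_{7} ; sig = (2; 1,1,1)
  P = {5,11}:  v_{5} + v_{11} = v_{1} + v_{2} + 2·v_{7} ; sig = (2; 1,1,2)
  P = {2,3,7}:  v_{2} + v_{3} + v_{7} = 0 ; sig = (3; —)
  P = {1,6,7}:  v_{1} + v_{6} + v_{7} = v_{11} ; sig = (3; 1)
  P = {2,3,5}:  v_{2} + v_{3} + v_{5} = v_{9} ; sig = (3; 1)
  P = {3,6,7}:  v_{3} + v_{6} + v_{7} = v_{10} ; sig = (3; 1)

Hence PRS(X_Σ) =
[(2; —), (2; —), (2; 1), (2; 1), (2; 1), (2; 1), (2; 1), (2; 1), (2; 1), (2; 1,1), (2; 1,1), (2; 1,1), (2; 1,1), (2; 1,1), (2; 1,1), (2; 1,1,1), (2; 1,1,2), (3; —), (3; 1), (3; 1), (3; 1)]
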